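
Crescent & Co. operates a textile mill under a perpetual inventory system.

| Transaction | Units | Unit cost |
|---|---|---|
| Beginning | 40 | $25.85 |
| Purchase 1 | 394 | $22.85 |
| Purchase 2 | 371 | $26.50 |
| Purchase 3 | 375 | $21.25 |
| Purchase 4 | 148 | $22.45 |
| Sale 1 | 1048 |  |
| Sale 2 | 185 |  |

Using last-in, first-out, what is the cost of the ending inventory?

Ending inventory = $2,290.75

Sale 1 (1048) [LIFO — newest first]: 148 @ $22.45 + 375 @ $21.25 + 371 @ $26.50 + 154 @ $22.85 = $24,641.75
Sale 2 (185) [LIFO — newest first]: 185 @ $22.85 = $4,227.25
Total COGS = $24,641.75 + $4,227.25 = $28,869.00
Ending inventory: 40 @ $25.85 + 55 @ $22.85 = $2,290.75
Check: goods available $31,159.75 = COGS $28,869.00 + ending $2,290.75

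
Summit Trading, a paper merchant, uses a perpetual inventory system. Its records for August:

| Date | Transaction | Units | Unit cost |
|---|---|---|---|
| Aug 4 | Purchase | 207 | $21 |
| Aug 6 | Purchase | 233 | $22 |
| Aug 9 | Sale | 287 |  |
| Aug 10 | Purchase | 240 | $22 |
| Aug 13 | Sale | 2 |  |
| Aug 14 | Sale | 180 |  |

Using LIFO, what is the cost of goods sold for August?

COGS = $10,264

Aug 9, 287 sold [LIFO — newest first]: 233 @ $22 + 54 @ $21 = $6,260
Aug 13, 2 sold [LIFO — newest first]: 2 @ $22 = $44
Aug 14, 180 sold [LIFO — newest first]: 180 @ $22 = $3,960
Total COGS = $6,260 + $44 + $3,960 = $10,264
Ending inventory: 153 @ $21 + 58 @ $22 = $4,489
Check: goods available $14,753 = COGS $10,264 + ending $4,489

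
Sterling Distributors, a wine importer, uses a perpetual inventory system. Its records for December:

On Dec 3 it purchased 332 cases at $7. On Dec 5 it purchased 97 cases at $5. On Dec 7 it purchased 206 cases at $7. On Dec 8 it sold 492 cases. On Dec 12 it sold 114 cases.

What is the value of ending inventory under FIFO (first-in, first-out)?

Dec 8, 492 sold [FIFO — oldest first]: 332 @ $7 + 97 @ $5 + 63 @ $7 = $3,250
Dec 12, 114 sold [FIFO — oldest first]: 114 @ $7 = $798
Total COGS = $3,250 + $798 = $4,048
Ending inventory: 29 @ $7 = $203
Check: goods available $4,251 = COGS $4,048 + ending $203

Ending inventory = $203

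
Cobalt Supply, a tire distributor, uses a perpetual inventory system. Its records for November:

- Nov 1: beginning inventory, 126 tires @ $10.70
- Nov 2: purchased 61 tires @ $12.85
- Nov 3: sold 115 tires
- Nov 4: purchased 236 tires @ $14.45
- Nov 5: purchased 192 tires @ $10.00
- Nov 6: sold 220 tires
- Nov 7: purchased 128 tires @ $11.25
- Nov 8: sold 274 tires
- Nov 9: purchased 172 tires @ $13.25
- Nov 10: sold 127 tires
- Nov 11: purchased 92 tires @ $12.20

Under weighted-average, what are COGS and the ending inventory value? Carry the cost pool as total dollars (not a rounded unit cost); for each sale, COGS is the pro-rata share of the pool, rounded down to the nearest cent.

COGS = $8,909.66; ending inventory = $3,393.99

After Nov 1: 126 on hand, pool $1,348.20 (≈ $10.7000 each)
After Nov 2: 187 on hand, pool $2,132.05 (≈ $11.4013 each)
Nov 3, sell 115: 115/187 × $2,132.05 → $1,311.15
After Nov 4: 308 on hand, pool $4,231.10 (≈ $13.7373 each)
After Nov 5: 500 on hand, pool $6,151.10 (≈ $12.3022 each)
Nov 6, sell 220: 220/500 × $6,151.10 → $2,706.48
After Nov 7: 408 on hand, pool $4,884.62 (≈ $11.9721 each)
Nov 8, sell 274: 274/408 × $4,884.62 → $3,280.35
After Nov 9: 306 on hand, pool $3,883.27 (≈ $12.6904 each)
Nov 10, sell 127: 127/306 × $3,883.27 → $1,611.68
After Nov 11: 271 on hand, pool $3,393.99 (≈ $12.5239 each)
Total COGS = $1,311.15 + $2,706.48 + $3,280.35 + $1,611.68 = $8,909.66
Ending inventory (cost pool remaining) = $3,393.99
Check: goods available $12,303.65 = COGS $8,909.66 + ending $3,393.99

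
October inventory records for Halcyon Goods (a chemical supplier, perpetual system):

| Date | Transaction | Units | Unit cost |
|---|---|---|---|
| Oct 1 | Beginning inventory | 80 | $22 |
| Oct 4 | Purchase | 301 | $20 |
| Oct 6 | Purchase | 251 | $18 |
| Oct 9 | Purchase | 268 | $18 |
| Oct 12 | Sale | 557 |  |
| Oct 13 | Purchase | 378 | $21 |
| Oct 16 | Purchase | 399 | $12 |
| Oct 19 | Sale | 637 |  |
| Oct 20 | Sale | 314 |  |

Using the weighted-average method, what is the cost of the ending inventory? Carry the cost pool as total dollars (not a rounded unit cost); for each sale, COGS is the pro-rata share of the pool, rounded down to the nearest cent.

Ending inventory = $2,904.91

After Oct 1: 80 on hand, pool $1,760.00 (≈ $22.0000 each)
After Oct 4: 381 on hand, pool $7,780.00 (≈ $20.4199 each)
After Oct 6: 632 on hand, pool $12,298.00 (≈ $19.4589 each)
After Oct 9: 900 on hand, pool $17,122.00 (≈ $19.0244 each)
Oct 12, sell 557: 557/900 × $17,122.00 → $10,596.61
After Oct 13: 721 on hand, pool $14,463.39 (≈ $20.0602 each)
After Oct 16: 1120 on hand, pool $19,251.39 (≈ $17.1887 each)
Oct 19, sell 637: 637/1120 × $19,251.39 → $10,949.22
Oct 20, sell 314: 314/483 × $8,302.17 → $5,397.26
Total COGS = $10,596.61 + $10,949.22 + $5,397.26 = $26,943.09
Ending inventory (cost pool remaining) = $2,904.91
Check: goods available $29,848.00 = COGS $26,943.09 + ending $2,904.91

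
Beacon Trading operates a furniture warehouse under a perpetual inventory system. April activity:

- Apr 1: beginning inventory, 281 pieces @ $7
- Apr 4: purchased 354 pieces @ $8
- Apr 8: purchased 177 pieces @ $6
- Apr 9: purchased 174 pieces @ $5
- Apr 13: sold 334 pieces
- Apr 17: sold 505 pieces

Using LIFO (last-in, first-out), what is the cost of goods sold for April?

Apr 13, 334 sold [LIFO — newest first]: 174 @ $5 + 160 @ $6 = $1,830
Apr 17, 505 sold [LIFO — newest first]: 17 @ $6 + 354 @ $8 + 134 @ $7 = $3,872
Total COGS = $1,830 + $3,872 = $5,702
Ending inventory: 147 @ $7 = $1,029

COGS = $5,702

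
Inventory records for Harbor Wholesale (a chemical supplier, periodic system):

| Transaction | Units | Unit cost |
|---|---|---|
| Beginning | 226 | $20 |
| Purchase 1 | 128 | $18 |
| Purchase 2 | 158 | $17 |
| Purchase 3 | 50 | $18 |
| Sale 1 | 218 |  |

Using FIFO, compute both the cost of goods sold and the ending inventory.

Sale 1 (218) [FIFO — oldest first]: 218 @ $20 = $4,360
Ending inventory: 8 @ $20 + 128 @ $18 + 158 @ $17 + 50 @ $18 = $6,050
Check: goods available $10,410 = COGS $4,360 + ending $6,050

COGS = $4,360; ending inventory = $6,050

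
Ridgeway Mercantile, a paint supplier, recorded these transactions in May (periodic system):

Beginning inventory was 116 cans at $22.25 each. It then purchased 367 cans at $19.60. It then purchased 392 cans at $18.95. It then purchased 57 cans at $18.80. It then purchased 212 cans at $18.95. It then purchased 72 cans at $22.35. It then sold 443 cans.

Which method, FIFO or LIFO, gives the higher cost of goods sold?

FIFO COGS: 116 @ $22.25 + 327 @ $19.60 = $8,990.20
LIFO COGS: 72 @ $22.35 + 212 @ $18.95 + 57 @ $18.80 + 102 @ $18.95 = $8,631.10

FIFO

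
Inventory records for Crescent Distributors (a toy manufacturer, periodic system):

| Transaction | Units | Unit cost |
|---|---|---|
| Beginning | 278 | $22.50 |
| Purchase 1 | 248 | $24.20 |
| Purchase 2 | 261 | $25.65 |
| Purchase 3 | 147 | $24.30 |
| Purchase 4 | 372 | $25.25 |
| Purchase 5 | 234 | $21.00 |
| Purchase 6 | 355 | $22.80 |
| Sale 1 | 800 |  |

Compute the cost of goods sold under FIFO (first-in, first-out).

Sale 1 (800) [FIFO — oldest first]: 278 @ $22.50 + 248 @ $24.20 + 261 @ $25.65 + 13 @ $24.30 = $19,267.15
Ending inventory: 134 @ $24.30 + 372 @ $25.25 + 234 @ $21.00 + 355 @ $22.80 = $25,657.20

COGS = $19,267.15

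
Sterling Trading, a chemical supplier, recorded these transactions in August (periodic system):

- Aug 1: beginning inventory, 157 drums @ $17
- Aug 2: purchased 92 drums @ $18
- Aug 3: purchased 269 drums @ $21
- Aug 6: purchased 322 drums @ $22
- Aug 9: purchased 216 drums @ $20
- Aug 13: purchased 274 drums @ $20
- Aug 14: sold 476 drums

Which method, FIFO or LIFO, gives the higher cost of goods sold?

LIFO

FIFO COGS: 157 @ $17 + 92 @ $18 + 227 @ $21 = $9,092
LIFO COGS: 274 @ $20 + 202 @ $20 = $9,520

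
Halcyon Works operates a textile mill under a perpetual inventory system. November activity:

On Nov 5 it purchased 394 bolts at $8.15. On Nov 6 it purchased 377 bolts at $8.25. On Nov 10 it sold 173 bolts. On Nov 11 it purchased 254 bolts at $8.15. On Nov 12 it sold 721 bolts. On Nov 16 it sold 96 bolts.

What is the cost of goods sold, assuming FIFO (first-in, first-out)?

COGS = $8,106.20

Nov 10, 173 sold [FIFO — oldest first]: 173 @ $8.15 = $1,409.95
Nov 12, 721 sold [FIFO — oldest first]: 221 @ $8.15 + 377 @ $8.25 + 123 @ $8.15 = $5,913.85
Nov 16, 96 sold [FIFO — oldest first]: 96 @ $8.15 = $782.40
Total COGS = $1,409.95 + $5,913.85 + $782.40 = $8,106.20
Ending inventory: 35 @ $8.15 = $285.25
Check: goods available $8,391.45 = COGS $8,106.20 + ending $285.25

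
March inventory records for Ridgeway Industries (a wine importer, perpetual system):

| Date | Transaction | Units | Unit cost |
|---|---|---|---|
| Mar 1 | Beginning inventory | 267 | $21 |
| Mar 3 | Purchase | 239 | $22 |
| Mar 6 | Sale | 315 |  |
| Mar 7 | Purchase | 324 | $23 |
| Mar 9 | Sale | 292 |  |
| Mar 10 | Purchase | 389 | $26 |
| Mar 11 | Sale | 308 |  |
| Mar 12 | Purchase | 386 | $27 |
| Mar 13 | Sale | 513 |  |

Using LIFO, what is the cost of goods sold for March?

Mar 6, 315 sold [LIFO — newest first]: 239 @ $22 + 76 @ $21 = $6,854
Mar 9, 292 sold [LIFO — newest first]: 292 @ $23 = $6,716
Mar 11, 308 sold [LIFO — newest first]: 308 @ $26 = $8,008
Mar 13, 513 sold [LIFO — newest first]: 386 @ $27 + 81 @ $26 + 32 @ $23 + 14 @ $21 = $13,558
Total COGS = $6,854 + $6,716 + $8,008 + $13,558 = $35,136
Ending inventory: 177 @ $21 = $3,717

COGS = $35,136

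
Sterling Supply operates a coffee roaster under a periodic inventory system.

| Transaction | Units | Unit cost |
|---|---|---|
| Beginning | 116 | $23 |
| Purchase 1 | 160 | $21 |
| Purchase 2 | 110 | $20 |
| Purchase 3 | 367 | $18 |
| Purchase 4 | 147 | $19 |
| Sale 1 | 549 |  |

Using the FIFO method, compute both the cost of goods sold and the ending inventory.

COGS = $11,162; ending inventory = $6,465

Sale 1 (549) [FIFO — oldest first]: 116 @ $23 + 160 @ $21 + 110 @ $20 + 163 @ $18 = $11,162
Ending inventory: 204 @ $18 + 147 @ $19 = $6,465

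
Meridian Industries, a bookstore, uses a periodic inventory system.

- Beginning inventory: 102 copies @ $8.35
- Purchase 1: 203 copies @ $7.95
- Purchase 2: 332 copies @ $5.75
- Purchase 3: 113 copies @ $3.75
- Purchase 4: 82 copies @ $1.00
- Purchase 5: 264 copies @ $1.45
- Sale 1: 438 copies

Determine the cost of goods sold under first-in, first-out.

Sale 1 (438) [FIFO — oldest first]: 102 @ $8.35 + 203 @ $7.95 + 133 @ $5.75 = $3,230.30
Ending inventory: 199 @ $5.75 + 113 @ $3.75 + 82 @ $1.00 + 264 @ $1.45 = $2,032.80
Check: goods available $5,263.10 = COGS $3,230.30 + ending $2,032.80

COGS = $3,230.30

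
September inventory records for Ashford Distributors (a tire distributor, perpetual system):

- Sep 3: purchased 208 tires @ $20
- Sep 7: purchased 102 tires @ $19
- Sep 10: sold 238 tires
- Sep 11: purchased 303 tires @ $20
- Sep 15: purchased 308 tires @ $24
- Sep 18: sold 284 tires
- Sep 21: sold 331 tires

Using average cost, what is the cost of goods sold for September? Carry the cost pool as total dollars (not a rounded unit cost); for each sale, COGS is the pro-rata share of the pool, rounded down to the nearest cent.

After Sep 3: 208 on hand, pool $4,160.00 (≈ $20.0000 each)
After Sep 7: 310 on hand, pool $6,098.00 (≈ $19.6710 each)
Sep 10, sell 238: 238/310 × $6,098.00 → $4,681.69
After Sep 11: 375 on hand, pool $7,476.31 (≈ $19.9368 each)
After Sep 15: 683 on hand, pool $14,868.31 (≈ $21.7691 each)
Sep 18, sell 284: 284/683 × $14,868.31 → $6,182.43
Sep 21, sell 331: 331/399 × $8,685.88 → $7,205.57
Total COGS = $4,681.69 + $6,182.43 + $7,205.57 = $18,069.69
Ending inventory (cost pool remaining) = $1,480.31

COGS = $18,069.69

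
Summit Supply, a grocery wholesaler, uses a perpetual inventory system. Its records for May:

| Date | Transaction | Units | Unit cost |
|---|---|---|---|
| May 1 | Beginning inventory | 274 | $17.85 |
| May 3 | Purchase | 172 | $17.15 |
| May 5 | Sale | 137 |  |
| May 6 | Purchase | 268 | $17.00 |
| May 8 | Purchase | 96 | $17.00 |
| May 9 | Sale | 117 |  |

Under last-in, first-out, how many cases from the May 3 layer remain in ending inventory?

35

May 5, 137 sold [LIFO — newest first]: 137 @ $17.15 = $2,349.55
May 9, 117 sold [LIFO — newest first]: 96 @ $17.00 + 21 @ $17.00 = $1,989.00
Total COGS = $2,349.55 + $1,989.00 = $4,338.55
Ending inventory: 274 @ $17.85 + 35 @ $17.15 + 247 @ $17.00 = $9,690.15
Check: goods available $14,028.70 = COGS $4,338.55 + ending $9,690.15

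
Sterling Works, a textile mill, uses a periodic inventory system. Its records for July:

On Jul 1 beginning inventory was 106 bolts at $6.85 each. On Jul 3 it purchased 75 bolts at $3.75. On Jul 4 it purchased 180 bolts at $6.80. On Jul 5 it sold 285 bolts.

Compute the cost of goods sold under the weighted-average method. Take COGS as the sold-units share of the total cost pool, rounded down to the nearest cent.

COGS = $1,761.59

Jul 5, sell 285: 285/361 × $2,231.35 → $1,761.59
Ending inventory (cost pool remaining) = $469.76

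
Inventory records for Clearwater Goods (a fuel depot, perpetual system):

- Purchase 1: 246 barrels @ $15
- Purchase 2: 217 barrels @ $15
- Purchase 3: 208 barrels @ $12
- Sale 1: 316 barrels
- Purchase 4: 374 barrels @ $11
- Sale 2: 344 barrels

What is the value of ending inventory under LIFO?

Sale 1 (316) [LIFO — newest first]: 208 @ $12 + 108 @ $15 = $4,116
Sale 2 (344) [LIFO — newest first]: 344 @ $11 = $3,784
Total COGS = $4,116 + $3,784 = $7,900
Ending inventory: 246 @ $15 + 109 @ $15 + 30 @ $11 = $5,655

Ending inventory = $5,655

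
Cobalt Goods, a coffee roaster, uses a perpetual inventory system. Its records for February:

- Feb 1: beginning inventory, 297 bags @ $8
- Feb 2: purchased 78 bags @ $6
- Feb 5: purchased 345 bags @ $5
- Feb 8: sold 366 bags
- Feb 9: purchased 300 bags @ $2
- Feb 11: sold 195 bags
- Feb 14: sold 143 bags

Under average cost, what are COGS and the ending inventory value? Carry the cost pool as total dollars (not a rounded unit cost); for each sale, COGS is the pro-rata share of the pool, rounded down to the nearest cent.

After Feb 1: 297 on hand, pool $2,376.00 (≈ $8.0000 each)
After Feb 2: 375 on hand, pool $2,844.00 (≈ $7.5840 each)
After Feb 5: 720 on hand, pool $4,569.00 (≈ $6.3458 each)
Feb 8, sell 366: 366/720 × $4,569.00 → $2,322.57
After Feb 9: 654 on hand, pool $2,846.43 (≈ $4.3523 each)
Feb 11, sell 195: 195/654 × $2,846.43 → $848.70
Feb 14, sell 143: 143/459 × $1,997.73 → $622.38
Total COGS = $2,322.57 + $848.70 + $622.38 = $3,793.65
Ending inventory (cost pool remaining) = $1,375.35

COGS = $3,793.65; ending inventory = $1,375.35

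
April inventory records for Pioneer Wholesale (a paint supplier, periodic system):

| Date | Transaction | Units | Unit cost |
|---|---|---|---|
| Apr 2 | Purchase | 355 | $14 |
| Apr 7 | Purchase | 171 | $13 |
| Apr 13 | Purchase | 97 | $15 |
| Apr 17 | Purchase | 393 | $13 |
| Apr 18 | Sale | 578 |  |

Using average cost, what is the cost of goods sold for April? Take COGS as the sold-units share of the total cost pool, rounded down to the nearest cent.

COGS = $7,826.32

Apr 18, sell 578: 578/1016 × $13,757.00 → $7,826.32
Ending inventory (cost pool remaining) = $5,930.68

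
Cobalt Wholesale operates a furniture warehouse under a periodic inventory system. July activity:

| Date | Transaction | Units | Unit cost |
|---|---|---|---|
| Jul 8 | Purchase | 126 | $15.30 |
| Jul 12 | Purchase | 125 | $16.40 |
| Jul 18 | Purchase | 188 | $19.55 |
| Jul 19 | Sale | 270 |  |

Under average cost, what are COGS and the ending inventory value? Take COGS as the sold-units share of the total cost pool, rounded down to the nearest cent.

COGS = $4,706.97; ending inventory = $2,946.23

Jul 19, sell 270: 270/439 × $7,653.20 → $4,706.97
Ending inventory (cost pool remaining) = $2,946.23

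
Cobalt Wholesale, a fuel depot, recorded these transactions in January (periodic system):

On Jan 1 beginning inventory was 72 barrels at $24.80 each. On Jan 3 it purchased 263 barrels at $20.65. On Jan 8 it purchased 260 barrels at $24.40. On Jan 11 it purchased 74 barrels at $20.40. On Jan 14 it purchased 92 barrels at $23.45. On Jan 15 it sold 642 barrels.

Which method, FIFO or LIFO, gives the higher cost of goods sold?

FIFO COGS: 72 @ $24.80 + 263 @ $20.65 + 260 @ $24.40 + 47 @ $20.40 = $14,519.35
LIFO COGS: 92 @ $23.45 + 74 @ $20.40 + 260 @ $24.40 + 216 @ $20.65 = $14,471.40

FIFO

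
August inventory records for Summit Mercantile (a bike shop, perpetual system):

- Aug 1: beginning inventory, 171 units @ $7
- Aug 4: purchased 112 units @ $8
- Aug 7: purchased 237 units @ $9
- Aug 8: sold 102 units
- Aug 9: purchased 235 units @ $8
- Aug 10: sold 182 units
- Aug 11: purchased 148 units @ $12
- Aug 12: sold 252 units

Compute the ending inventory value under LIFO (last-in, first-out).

Ending inventory = $2,849

Aug 8, 102 sold [LIFO — newest first]: 102 @ $9 = $918
Aug 10, 182 sold [LIFO — newest first]: 182 @ $8 = $1,456
Aug 12, 252 sold [LIFO — newest first]: 148 @ $12 + 53 @ $8 + 51 @ $9 = $2,659
Total COGS = $918 + $1,456 + $2,659 = $5,033
Ending inventory: 171 @ $7 + 112 @ $8 + 84 @ $9 = $2,849
Check: goods available $7,882 = COGS $5,033 + ending $2,849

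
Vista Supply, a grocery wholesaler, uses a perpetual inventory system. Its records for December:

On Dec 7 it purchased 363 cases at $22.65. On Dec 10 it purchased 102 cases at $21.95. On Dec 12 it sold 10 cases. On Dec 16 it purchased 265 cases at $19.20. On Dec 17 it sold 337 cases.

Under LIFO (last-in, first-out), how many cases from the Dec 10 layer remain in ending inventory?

20

Dec 12, 10 sold [LIFO — newest first]: 10 @ $21.95 = $219.50
Dec 17, 337 sold [LIFO — newest first]: 265 @ $19.20 + 72 @ $21.95 = $6,668.40
Total COGS = $219.50 + $6,668.40 = $6,887.90
Ending inventory: 363 @ $22.65 + 20 @ $21.95 = $8,660.95
Check: goods available $15,548.85 = COGS $6,887.90 + ending $8,660.95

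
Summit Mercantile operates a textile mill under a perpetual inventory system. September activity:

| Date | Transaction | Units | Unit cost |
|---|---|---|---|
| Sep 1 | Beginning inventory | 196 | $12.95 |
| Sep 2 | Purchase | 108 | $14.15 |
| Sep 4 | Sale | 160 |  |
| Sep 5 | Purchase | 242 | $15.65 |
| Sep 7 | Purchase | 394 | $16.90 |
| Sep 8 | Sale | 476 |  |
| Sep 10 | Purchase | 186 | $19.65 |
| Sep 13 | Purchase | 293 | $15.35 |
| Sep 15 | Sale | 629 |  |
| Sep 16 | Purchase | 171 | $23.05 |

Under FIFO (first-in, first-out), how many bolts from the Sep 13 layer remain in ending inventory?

154

Sep 4, 160 sold [FIFO — oldest first]: 160 @ $12.95 = $2,072.00
Sep 8, 476 sold [FIFO — oldest first]: 36 @ $12.95 + 108 @ $14.15 + 242 @ $15.65 + 90 @ $16.90 = $7,302.70
Sep 15, 629 sold [FIFO — oldest first]: 304 @ $16.90 + 186 @ $19.65 + 139 @ $15.35 = $10,926.15
Total COGS = $2,072.00 + $7,302.70 + $10,926.15 = $20,300.85
Ending inventory: 154 @ $15.35 + 171 @ $23.05 = $6,305.45
Check: goods available $26,606.30 = COGS $20,300.85 + ending $6,305.45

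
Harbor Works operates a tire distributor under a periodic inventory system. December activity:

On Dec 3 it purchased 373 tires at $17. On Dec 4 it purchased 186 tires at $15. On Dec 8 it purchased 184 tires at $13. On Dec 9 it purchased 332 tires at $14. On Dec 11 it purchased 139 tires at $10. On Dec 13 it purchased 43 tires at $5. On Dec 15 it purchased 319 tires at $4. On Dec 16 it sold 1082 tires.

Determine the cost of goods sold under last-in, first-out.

COGS = $10,896

Dec 16, 1082 sold [LIFO — newest first]: 319 @ $4 + 43 @ $5 + 139 @ $10 + 332 @ $14 + 184 @ $13 + 65 @ $15 = $10,896
Ending inventory: 373 @ $17 + 121 @ $15 = $8,156
Check: goods available $19,052 = COGS $10,896 + ending $8,156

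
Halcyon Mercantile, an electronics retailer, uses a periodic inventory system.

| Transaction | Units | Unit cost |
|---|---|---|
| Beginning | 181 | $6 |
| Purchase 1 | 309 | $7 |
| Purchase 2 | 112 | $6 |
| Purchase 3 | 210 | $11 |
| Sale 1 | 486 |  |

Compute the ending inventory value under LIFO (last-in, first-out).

Ending inventory = $2,101

Sale 1 (486) [LIFO — newest first]: 210 @ $11 + 112 @ $6 + 164 @ $7 = $4,130
Ending inventory: 181 @ $6 + 145 @ $7 = $2,101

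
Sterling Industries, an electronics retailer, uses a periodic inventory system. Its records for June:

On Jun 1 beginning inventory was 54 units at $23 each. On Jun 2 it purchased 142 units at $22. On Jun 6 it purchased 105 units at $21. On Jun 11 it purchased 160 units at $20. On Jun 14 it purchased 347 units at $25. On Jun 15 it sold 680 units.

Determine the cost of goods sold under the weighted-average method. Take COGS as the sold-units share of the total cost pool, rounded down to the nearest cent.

Jun 15, sell 680: 680/808 × $18,446.00 → $15,523.86
Ending inventory (cost pool remaining) = $2,922.14

COGS = $15,523.86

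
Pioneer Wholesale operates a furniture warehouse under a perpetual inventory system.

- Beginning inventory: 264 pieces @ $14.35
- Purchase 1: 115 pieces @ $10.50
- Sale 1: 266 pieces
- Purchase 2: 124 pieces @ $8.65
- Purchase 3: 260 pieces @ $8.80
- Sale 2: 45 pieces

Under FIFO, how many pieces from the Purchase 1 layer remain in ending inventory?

Sale 1 (266) [FIFO — oldest first]: 264 @ $14.35 + 2 @ $10.50 = $3,809.40
Sale 2 (45) [FIFO — oldest first]: 45 @ $10.50 = $472.50
Total COGS = $3,809.40 + $472.50 = $4,281.90
Ending inventory: 68 @ $10.50 + 124 @ $8.65 + 260 @ $8.80 = $4,074.60
Check: goods available $8,356.50 = COGS $4,281.90 + ending $4,074.60

68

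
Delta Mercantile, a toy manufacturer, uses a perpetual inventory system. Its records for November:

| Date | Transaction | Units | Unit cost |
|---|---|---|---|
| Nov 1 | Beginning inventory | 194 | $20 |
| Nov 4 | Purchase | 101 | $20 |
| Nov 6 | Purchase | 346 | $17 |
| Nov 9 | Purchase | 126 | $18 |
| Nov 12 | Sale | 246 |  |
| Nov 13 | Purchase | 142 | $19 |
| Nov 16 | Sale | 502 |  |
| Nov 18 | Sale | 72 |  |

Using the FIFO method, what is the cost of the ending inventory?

Nov 12, 246 sold [FIFO — oldest first]: 194 @ $20 + 52 @ $20 = $4,920
Nov 16, 502 sold [FIFO — oldest first]: 49 @ $20 + 346 @ $17 + 107 @ $18 = $8,788
Nov 18, 72 sold [FIFO — oldest first]: 19 @ $18 + 53 @ $19 = $1,349
Total COGS = $4,920 + $8,788 + $1,349 = $15,057
Ending inventory: 89 @ $19 = $1,691
Check: goods available $16,748 = COGS $15,057 + ending $1,691

Ending inventory = $1,691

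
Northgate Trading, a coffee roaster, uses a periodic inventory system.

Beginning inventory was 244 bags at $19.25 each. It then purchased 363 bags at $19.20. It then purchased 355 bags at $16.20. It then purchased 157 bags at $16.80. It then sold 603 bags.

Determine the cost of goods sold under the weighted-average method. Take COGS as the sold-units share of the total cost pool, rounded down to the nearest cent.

COGS = $10,807.22

Sale 1, sell 603: 603/1119 × $20,055.20 → $10,807.22
Ending inventory (cost pool remaining) = $9,247.98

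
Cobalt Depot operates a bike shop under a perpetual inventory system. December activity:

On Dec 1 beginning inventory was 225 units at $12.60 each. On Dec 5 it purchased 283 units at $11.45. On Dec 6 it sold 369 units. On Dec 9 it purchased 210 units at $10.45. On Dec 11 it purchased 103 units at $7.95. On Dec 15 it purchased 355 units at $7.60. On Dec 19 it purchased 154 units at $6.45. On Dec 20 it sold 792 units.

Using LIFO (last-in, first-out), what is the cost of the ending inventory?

Ending inventory = $2,064.90

Dec 6, 369 sold [LIFO — newest first]: 283 @ $11.45 + 86 @ $12.60 = $4,323.95
Dec 20, 792 sold [LIFO — newest first]: 154 @ $6.45 + 355 @ $7.60 + 103 @ $7.95 + 180 @ $10.45 = $6,391.15
Total COGS = $4,323.95 + $6,391.15 = $10,715.10
Ending inventory: 139 @ $12.60 + 30 @ $10.45 = $2,064.90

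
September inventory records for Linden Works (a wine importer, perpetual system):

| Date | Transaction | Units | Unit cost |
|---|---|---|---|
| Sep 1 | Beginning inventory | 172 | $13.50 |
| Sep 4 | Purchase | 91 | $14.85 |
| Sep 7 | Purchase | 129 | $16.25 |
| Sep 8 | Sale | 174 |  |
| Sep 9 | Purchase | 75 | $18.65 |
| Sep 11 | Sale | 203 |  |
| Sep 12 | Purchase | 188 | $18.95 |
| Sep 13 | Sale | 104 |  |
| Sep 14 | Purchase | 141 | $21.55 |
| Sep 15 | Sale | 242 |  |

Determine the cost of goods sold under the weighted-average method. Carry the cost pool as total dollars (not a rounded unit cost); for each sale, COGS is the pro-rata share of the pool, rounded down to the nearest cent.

COGS = $12,343.29

After Sep 1: 172 on hand, pool $2,322.00 (≈ $13.5000 each)
After Sep 4: 263 on hand, pool $3,673.35 (≈ $13.9671 each)
After Sep 7: 392 on hand, pool $5,769.60 (≈ $14.7184 each)
Sep 8, sell 174: 174/392 × $5,769.60 → $2,560.99
After Sep 9: 293 on hand, pool $4,607.36 (≈ $15.7248 each)
Sep 11, sell 203: 203/293 × $4,607.36 → $3,192.12
After Sep 12: 278 on hand, pool $4,977.84 (≈ $17.9059 each)
Sep 13, sell 104: 104/278 × $4,977.84 → $1,862.21
After Sep 14: 315 on hand, pool $6,154.18 (≈ $19.5371 each)
Sep 15, sell 242: 242/315 × $6,154.18 → $4,727.97
Total COGS = $2,560.99 + $3,192.12 + $1,862.21 + $4,727.97 = $12,343.29
Ending inventory (cost pool remaining) = $1,426.21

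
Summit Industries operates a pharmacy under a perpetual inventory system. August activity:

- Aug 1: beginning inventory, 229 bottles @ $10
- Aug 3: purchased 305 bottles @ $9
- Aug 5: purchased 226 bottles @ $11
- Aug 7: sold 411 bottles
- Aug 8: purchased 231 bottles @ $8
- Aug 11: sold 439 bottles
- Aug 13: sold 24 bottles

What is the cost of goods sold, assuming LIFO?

COGS = $8,199

Aug 7, 411 sold [LIFO — newest first]: 226 @ $11 + 185 @ $9 = $4,151
Aug 11, 439 sold [LIFO — newest first]: 231 @ $8 + 120 @ $9 + 88 @ $10 = $3,808
Aug 13, 24 sold [LIFO — newest first]: 24 @ $10 = $240
Total COGS = $4,151 + $3,808 + $240 = $8,199
Ending inventory: 117 @ $10 = $1,170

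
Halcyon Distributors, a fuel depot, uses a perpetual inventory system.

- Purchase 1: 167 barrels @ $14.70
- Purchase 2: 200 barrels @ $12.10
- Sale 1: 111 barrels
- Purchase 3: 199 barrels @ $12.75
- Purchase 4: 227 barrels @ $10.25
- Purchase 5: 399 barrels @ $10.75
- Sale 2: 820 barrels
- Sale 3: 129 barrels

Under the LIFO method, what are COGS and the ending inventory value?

COGS = $12,087.75; ending inventory = $1,940.40

Sale 1 (111) [LIFO — newest first]: 111 @ $12.10 = $1,343.10
Sale 2 (820) [LIFO — newest first]: 399 @ $10.75 + 227 @ $10.25 + 194 @ $12.75 = $9,089.50
Sale 3 (129) [LIFO — newest first]: 5 @ $12.75 + 89 @ $12.10 + 35 @ $14.70 = $1,655.15
Total COGS = $1,343.10 + $9,089.50 + $1,655.15 = $12,087.75
Ending inventory: 132 @ $14.70 = $1,940.40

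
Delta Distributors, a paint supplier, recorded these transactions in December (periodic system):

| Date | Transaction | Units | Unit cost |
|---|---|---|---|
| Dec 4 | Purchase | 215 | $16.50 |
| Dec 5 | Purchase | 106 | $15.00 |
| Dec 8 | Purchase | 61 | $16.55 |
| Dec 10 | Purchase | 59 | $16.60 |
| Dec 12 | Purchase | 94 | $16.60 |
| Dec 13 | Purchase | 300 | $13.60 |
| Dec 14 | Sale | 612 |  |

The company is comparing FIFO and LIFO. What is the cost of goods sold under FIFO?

COGS = $9,734.05

FIFO COGS: 215 @ $16.50 + 106 @ $15.00 + 61 @ $16.55 + 59 @ $16.60 + 94 @ $16.60 + 77 @ $13.60 = $9,734.05
LIFO COGS: 300 @ $13.60 + 94 @ $16.60 + 59 @ $16.60 + 61 @ $16.55 + 98 @ $15.00 = $9,099.35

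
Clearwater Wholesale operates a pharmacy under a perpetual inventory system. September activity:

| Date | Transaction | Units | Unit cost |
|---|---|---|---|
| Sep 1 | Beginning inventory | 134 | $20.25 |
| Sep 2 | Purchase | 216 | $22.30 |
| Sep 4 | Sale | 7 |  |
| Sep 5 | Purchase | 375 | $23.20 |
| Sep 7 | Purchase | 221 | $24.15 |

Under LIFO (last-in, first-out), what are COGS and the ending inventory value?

COGS = $156.10; ending inventory = $21,411.35

Sep 4, 7 sold [LIFO — newest first]: 7 @ $22.30 = $156.10
Ending inventory: 134 @ $20.25 + 209 @ $22.30 + 375 @ $23.20 + 221 @ $24.15 = $21,411.35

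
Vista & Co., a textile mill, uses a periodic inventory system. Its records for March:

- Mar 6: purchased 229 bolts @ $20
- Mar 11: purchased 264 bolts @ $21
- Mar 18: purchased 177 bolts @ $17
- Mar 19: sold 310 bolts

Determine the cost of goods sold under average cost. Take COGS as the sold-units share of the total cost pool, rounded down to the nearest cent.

Mar 19, sell 310: 310/670 × $13,133.00 → $6,076.46
Ending inventory (cost pool remaining) = $7,056.54

COGS = $6,076.46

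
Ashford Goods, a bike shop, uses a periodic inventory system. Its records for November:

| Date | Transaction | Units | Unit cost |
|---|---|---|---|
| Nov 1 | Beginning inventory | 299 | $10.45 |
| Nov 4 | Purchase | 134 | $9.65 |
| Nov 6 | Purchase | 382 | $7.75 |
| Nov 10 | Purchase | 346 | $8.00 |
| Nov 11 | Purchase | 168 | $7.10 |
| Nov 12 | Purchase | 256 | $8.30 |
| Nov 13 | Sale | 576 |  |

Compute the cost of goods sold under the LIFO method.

COGS = $4,533.60

Nov 13, 576 sold [LIFO — newest first]: 256 @ $8.30 + 168 @ $7.10 + 152 @ $8.00 = $4,533.60
Ending inventory: 299 @ $10.45 + 134 @ $9.65 + 382 @ $7.75 + 194 @ $8.00 = $8,930.15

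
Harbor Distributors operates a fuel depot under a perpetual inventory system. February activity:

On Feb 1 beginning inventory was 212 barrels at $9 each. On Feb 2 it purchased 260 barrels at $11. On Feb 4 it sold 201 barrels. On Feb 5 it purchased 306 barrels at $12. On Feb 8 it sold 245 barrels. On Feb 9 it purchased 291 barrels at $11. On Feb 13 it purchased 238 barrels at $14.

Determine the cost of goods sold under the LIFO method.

Feb 4, 201 sold [LIFO — newest first]: 201 @ $11 = $2,211
Feb 8, 245 sold [LIFO — newest first]: 245 @ $12 = $2,940
Total COGS = $2,211 + $2,940 = $5,151
Ending inventory: 212 @ $9 + 59 @ $11 + 61 @ $12 + 291 @ $11 + 238 @ $14 = $9,822

COGS = $5,151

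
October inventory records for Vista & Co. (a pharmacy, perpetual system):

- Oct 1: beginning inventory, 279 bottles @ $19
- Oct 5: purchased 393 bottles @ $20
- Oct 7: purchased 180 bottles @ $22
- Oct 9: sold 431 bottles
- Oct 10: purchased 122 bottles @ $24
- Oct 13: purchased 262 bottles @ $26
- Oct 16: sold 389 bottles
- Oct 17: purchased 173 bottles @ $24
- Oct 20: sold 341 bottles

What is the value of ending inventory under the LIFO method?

Ending inventory = $4,712

Oct 9, 431 sold [LIFO — newest first]: 180 @ $22 + 251 @ $20 = $8,980
Oct 16, 389 sold [LIFO — newest first]: 262 @ $26 + 122 @ $24 + 5 @ $20 = $9,840
Oct 20, 341 sold [LIFO — newest first]: 173 @ $24 + 137 @ $20 + 31 @ $19 = $7,481
Total COGS = $8,980 + $9,840 + $7,481 = $26,301
Ending inventory: 248 @ $19 = $4,712
Check: goods available $31,013 = COGS $26,301 + ending $4,712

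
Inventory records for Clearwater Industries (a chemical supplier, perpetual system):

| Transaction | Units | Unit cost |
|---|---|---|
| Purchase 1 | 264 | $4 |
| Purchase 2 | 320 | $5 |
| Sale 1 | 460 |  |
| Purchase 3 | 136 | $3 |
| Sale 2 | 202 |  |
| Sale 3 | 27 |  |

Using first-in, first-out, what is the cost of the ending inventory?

Ending inventory = $93

Sale 1 (460) [FIFO — oldest first]: 264 @ $4 + 196 @ $5 = $2,036
Sale 2 (202) [FIFO — oldest first]: 124 @ $5 + 78 @ $3 = $854
Sale 3 (27) [FIFO — oldest first]: 27 @ $3 = $81
Total COGS = $2,036 + $854 + $81 = $2,971
Ending inventory: 31 @ $3 = $93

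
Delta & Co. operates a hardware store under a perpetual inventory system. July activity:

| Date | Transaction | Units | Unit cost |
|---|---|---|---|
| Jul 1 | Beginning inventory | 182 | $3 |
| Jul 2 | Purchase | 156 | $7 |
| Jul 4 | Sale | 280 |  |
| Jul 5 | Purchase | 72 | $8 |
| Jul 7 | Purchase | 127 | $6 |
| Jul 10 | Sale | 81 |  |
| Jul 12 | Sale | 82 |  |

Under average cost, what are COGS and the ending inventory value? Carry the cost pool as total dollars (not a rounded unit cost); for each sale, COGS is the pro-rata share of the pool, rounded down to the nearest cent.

After Jul 1: 182 on hand, pool $546.00 (≈ $3.0000 each)
After Jul 2: 338 on hand, pool $1,638.00 (≈ $4.8462 each)
Jul 4, sell 280: 280/338 × $1,638.00 → $1,356.92
After Jul 5: 130 on hand, pool $857.08 (≈ $6.5929 each)
After Jul 7: 257 on hand, pool $1,619.08 (≈ $6.2999 each)
Jul 10, sell 81: 81/257 × $1,619.08 → $510.29
Jul 12, sell 82: 82/176 × $1,108.79 → $516.59
Total COGS = $1,356.92 + $510.29 + $516.59 = $2,383.80
Ending inventory (cost pool remaining) = $592.20
Check: goods available $2,976.00 = COGS $2,383.80 + ending $592.20

COGS = $2,383.80; ending inventory = $592.20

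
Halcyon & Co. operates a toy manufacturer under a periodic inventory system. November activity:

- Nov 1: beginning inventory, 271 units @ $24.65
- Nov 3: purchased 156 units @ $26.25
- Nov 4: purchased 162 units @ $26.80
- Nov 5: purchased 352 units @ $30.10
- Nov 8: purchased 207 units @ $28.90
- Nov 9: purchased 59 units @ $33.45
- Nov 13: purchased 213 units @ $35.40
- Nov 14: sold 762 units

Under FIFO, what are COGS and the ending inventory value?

COGS = $20,324.05; ending inventory = $20,883.95

Nov 14, 762 sold [FIFO — oldest first]: 271 @ $24.65 + 156 @ $26.25 + 162 @ $26.80 + 173 @ $30.10 = $20,324.05
Ending inventory: 179 @ $30.10 + 207 @ $28.90 + 59 @ $33.45 + 213 @ $35.40 = $20,883.95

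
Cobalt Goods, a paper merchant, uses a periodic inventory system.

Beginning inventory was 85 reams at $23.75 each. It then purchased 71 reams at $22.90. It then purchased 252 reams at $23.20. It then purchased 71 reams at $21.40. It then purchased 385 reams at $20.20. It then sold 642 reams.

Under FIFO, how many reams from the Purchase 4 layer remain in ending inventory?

Sale 1 (642) [FIFO — oldest first]: 85 @ $23.75 + 71 @ $22.90 + 252 @ $23.20 + 71 @ $21.40 + 163 @ $20.20 = $14,303.05
Ending inventory: 222 @ $20.20 = $4,484.40

222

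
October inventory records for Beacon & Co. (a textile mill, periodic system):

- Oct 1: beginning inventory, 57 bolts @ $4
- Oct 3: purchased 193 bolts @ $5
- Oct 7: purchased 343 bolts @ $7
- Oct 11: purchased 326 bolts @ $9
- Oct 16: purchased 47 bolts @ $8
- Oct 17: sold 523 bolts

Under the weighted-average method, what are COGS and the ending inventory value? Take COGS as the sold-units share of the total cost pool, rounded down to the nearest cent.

Oct 17, sell 523: 523/966 × $6,904.00 → $3,737.87
Ending inventory (cost pool remaining) = $3,166.13

COGS = $3,737.87; ending inventory = $3,166.13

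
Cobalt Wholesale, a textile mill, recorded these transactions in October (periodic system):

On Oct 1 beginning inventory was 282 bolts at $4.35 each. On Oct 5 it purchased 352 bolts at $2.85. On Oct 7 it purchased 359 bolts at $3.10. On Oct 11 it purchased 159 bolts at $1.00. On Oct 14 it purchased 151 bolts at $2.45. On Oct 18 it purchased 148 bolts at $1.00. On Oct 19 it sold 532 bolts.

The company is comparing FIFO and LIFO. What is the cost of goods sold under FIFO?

FIFO COGS: 282 @ $4.35 + 250 @ $2.85 = $1,939.20
LIFO COGS: 148 @ $1.00 + 151 @ $2.45 + 159 @ $1.00 + 74 @ $3.10 = $906.35

COGS = $1,939.20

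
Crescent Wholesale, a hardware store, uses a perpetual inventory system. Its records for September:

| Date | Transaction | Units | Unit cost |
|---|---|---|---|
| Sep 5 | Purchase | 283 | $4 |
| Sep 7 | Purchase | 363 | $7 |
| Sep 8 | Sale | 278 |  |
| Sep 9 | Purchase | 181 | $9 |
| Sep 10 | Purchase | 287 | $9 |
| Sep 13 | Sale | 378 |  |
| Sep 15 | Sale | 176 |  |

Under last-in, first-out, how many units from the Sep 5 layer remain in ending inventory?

282

Sep 8, 278 sold [LIFO — newest first]: 278 @ $7 = $1,946
Sep 13, 378 sold [LIFO — newest first]: 287 @ $9 + 91 @ $9 = $3,402
Sep 15, 176 sold [LIFO — newest first]: 90 @ $9 + 85 @ $7 + 1 @ $4 = $1,409
Total COGS = $1,946 + $3,402 + $1,409 = $6,757
Ending inventory: 282 @ $4 = $1,128
Check: goods available $7,885 = COGS $6,757 + ending $1,128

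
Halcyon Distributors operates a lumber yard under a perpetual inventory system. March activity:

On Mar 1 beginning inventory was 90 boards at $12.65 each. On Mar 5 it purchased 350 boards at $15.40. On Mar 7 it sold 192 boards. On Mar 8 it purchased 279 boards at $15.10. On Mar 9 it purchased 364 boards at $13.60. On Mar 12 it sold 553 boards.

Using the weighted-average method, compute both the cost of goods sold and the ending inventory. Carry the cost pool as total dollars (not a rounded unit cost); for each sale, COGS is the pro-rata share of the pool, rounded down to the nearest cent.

After Mar 1: 90 on hand, pool $1,138.50 (≈ $12.6500 each)
After Mar 5: 440 on hand, pool $6,528.50 (≈ $14.8375 each)
Mar 7, sell 192: 192/440 × $6,528.50 → $2,848.80
After Mar 8: 527 on hand, pool $7,892.60 (≈ $14.9765 each)
After Mar 9: 891 on hand, pool $12,843.00 (≈ $14.4141 each)
Mar 12, sell 553: 553/891 × $12,843.00 → $7,971.02
Total COGS = $2,848.80 + $7,971.02 = $10,819.82
Ending inventory (cost pool remaining) = $4,871.98

COGS = $10,819.82; ending inventory = $4,871.98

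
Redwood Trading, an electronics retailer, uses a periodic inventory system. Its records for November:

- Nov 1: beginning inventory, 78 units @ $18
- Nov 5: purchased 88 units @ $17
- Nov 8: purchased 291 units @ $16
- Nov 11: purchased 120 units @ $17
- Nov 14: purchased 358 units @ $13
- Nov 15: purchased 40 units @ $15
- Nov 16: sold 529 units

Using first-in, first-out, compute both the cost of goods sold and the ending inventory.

Nov 16, 529 sold [FIFO — oldest first]: 78 @ $18 + 88 @ $17 + 291 @ $16 + 72 @ $17 = $8,780
Ending inventory: 48 @ $17 + 358 @ $13 + 40 @ $15 = $6,070
Check: goods available $14,850 = COGS $8,780 + ending $6,070

COGS = $8,780; ending inventory = $6,070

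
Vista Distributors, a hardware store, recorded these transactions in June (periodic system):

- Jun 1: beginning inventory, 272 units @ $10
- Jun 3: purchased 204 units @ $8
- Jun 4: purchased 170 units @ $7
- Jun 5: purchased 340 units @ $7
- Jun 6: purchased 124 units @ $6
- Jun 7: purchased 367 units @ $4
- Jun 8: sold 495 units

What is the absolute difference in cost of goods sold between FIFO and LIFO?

$2,245

FIFO COGS: 272 @ $10 + 204 @ $8 + 19 @ $7 = $4,485
LIFO COGS: 367 @ $4 + 124 @ $6 + 4 @ $7 = $2,240
Difference = |$4,485 − $2,240| = $2,245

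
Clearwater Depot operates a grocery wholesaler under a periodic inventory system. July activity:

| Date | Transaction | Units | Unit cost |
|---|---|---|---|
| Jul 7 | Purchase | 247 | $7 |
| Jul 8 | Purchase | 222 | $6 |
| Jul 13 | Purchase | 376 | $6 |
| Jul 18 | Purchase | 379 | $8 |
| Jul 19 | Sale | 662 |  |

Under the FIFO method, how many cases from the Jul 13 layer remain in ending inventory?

Jul 19, 662 sold [FIFO — oldest first]: 247 @ $7 + 222 @ $6 + 193 @ $6 = $4,219
Ending inventory: 183 @ $6 + 379 @ $8 = $4,130

183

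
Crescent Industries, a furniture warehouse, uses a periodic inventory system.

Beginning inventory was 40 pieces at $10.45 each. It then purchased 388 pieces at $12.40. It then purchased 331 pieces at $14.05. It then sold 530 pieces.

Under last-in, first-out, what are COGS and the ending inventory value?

COGS = $7,118.15; ending inventory = $2,761.60

Sale 1 (530) [LIFO — newest first]: 331 @ $14.05 + 199 @ $12.40 = $7,118.15
Ending inventory: 40 @ $10.45 + 189 @ $12.40 = $2,761.60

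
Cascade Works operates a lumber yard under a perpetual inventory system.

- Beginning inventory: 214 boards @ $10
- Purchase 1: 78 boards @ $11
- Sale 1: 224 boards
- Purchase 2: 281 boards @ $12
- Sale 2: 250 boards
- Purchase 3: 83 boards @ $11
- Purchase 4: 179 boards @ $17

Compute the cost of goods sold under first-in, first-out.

Sale 1 (224) [FIFO — oldest first]: 214 @ $10 + 10 @ $11 = $2,250
Sale 2 (250) [FIFO — oldest first]: 68 @ $11 + 182 @ $12 = $2,932
Total COGS = $2,250 + $2,932 = $5,182
Ending inventory: 99 @ $12 + 83 @ $11 + 179 @ $17 = $5,144

COGS = $5,182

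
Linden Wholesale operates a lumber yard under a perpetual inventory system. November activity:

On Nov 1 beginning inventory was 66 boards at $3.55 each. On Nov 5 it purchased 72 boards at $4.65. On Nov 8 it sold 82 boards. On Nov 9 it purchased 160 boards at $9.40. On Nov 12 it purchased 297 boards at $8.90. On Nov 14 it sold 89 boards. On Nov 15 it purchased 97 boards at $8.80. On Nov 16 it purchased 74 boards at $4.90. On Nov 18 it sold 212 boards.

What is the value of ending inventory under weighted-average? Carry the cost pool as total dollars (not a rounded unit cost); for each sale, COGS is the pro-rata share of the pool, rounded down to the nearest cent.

Ending inventory = $3,112.20

After Nov 1: 66 on hand, pool $234.30 (≈ $3.5500 each)
After Nov 5: 138 on hand, pool $569.10 (≈ $4.1239 each)
Nov 8, sell 82: 82/138 × $569.10 → $338.16
After Nov 9: 216 on hand, pool $1,734.94 (≈ $8.0321 each)
After Nov 12: 513 on hand, pool $4,378.24 (≈ $8.5346 each)
Nov 14, sell 89: 89/513 × $4,378.24 → $759.57
After Nov 15: 521 on hand, pool $4,472.27 (≈ $8.5840 each)
After Nov 16: 595 on hand, pool $4,834.87 (≈ $8.1258 each)
Nov 18, sell 212: 212/595 × $4,834.87 → $1,722.67
Total COGS = $338.16 + $759.57 + $1,722.67 = $2,820.40
Ending inventory (cost pool remaining) = $3,112.20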